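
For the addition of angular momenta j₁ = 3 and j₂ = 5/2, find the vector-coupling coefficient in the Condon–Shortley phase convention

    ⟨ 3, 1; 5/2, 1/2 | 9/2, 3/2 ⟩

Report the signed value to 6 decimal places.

+0.147122

triangle: 1!×5!×4!/11! = 2880/39916800
(j±m)!: 4!×2!×3!×2!×6!×3! = 2488320
prefactor² = (2J+1)×Δ×N² = 138240/77
  k=0: +1/(0!×1!×2!×3!×3!×1!) = 1/72
  k=1: −1/(1!×0!×1!×2!×4!×2!) = -1/96
Σ = 1/288  ⇒  CG² = 138240/77×1/288² = 5/231
CG = +√(5/231) = +0.147122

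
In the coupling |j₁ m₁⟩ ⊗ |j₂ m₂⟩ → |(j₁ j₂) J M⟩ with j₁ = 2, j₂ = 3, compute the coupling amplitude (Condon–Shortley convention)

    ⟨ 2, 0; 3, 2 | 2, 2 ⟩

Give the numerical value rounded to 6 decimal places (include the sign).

√[5·3!1!3!/8! · 2!2!5!1!4!0!] = √(360/7)
  +(−1)^2/∏(2,1,0,3,1,0)! = 1/12  (running 1/12)
⟨..|..⟩ = √(360/7)·(1/12) = +0.597614

+0.597614  (= +√(5/14))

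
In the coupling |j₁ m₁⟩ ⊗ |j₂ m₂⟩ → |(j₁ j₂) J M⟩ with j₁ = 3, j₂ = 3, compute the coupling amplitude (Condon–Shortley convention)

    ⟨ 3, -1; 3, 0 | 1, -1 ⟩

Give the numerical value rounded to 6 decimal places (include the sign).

-0.462910  (= −√(3/14))

√[3·5!1!1!/8! · 2!4!3!3!0!2!] = √(216/7)
  +(−1)^3/∏(3,2,1,0,0,1)! = -1/12  (running -1/12)
⟨..|..⟩ = √(216/7)·(-1/12) = -0.462910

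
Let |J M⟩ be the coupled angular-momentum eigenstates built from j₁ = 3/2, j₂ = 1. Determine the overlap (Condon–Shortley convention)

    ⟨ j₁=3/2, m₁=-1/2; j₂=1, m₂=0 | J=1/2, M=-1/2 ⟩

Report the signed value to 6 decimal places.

-0.577350

j₁+j₂−J=2  J+j₁−j₂=1  J−j₁+j₂=0  j₁+j₂+J+1=4
(j₁±m₁, j₂±m₂, J±M) = (1,2,1,1,0,1)
P² = 1/3
sum k=1..1:
  [1] −1/1 = -1
S = -1
C² = P²·S² = 1/3 ; C = -0.577350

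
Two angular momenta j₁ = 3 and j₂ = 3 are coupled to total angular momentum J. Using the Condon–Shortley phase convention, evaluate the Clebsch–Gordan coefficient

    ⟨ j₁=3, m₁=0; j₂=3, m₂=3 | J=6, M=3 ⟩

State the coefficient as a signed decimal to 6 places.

+0.301511

√[13·0!6!6!/13! · 3!3!6!0!9!3!] = √(671846400/11)
  +(−1)^0/∏(0,0,3,6,3,0)! = 1/25920  (running 1/25920)
⟨..|..⟩ = √(671846400/11)·(1/25920) = +0.301511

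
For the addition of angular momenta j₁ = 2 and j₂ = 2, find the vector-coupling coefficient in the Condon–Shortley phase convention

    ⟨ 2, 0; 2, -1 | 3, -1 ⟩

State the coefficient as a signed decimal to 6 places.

+0.447214  (= +√(1/5))

j₁+j₂−J=1  J+j₁−j₂=3  J−j₁+j₂=3  j₁+j₂+J+1=8
(j₁±m₁, j₂±m₂, J±M) = (2,2,1,3,2,4)
P² = 36/5
sum k=0..1:
  [0] +1/4 = 1/4
  [1] −1/12 = -1/12
S = 1/6
C² = P²·S² = 1/5 ; C = +0.447214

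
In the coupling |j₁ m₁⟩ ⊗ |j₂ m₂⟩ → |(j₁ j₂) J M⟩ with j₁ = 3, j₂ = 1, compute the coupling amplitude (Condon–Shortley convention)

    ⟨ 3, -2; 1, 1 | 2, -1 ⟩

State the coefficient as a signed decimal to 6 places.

j₁+j₂−J=2  J+j₁−j₂=4  J−j₁+j₂=0  j₁+j₂+J+1=7
(j₁±m₁, j₂±m₂, J±M) = (1,5,2,0,1,3)
P² = 480/7
sum k=2..2:
  [2] +1/12 = 1/12
S = 1/12
C² = P²·S² = 10/21 ; C = +0.690066

+√(10/21) ≈ +0.690066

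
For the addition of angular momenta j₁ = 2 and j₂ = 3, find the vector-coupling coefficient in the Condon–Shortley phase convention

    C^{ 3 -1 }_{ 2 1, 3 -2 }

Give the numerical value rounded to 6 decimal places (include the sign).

triangle: 2!·2!·4!/9! = 96/362880
(j±m)!: 3!·1!·1!·5!·2!·4! = 34560
prefactor² = (2J+1)·Δ·N² = 64
  k=0: +1/(0!·2!·1!·1!·1!·3!) = 1/12
  k=1: −1/(1!·1!·0!·0!·2!·4!) = -1/48
Σ = 1/16  ⇒  CG² = 64·1/16² = 1/4
CG = +√(1/4) = +0.500000

+√(1/4) = +0.500000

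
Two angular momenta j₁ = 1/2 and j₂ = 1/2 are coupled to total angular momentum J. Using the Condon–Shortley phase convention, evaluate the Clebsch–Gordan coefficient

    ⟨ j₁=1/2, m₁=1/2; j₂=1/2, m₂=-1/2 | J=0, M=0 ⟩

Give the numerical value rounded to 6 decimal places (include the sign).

+0.707107  (= +√(1/2))

√[1·1!0!0!/2! · 1!0!0!1!0!0!] = √(1/2)
  +(−1)^0/∏(0,1,0,0,0,0)! = 1  (running 1)
⟨..|..⟩ = √(1/2)·(1) = +0.707107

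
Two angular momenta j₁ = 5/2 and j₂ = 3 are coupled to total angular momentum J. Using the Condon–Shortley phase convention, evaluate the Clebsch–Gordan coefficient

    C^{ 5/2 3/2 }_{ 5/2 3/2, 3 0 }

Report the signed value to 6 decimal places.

-0.483046

√[6·3!2!3!/9! · 4!1!3!3!4!1!] = √(864/35)
  +(−1)^0/∏(0,3,1,3,1,0)! = 1/36  (running 1/36)
  +(−1)^1/∏(1,2,0,2,2,1)! = -1/8  (running -7/72)
⟨..|..⟩ = √(864/35)·(-7/72) = -0.483046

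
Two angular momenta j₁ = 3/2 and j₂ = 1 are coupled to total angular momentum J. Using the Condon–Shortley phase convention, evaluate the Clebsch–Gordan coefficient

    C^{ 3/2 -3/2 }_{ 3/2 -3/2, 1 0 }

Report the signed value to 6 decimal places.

-0.774597

√[4·1!2!1!/5! · 0!3!1!1!0!3!] = √(12/5)
  +(−1)^1/∏(1,0,2,0,0,1)! = -1/2  (running -1/2)
⟨..|..⟩ = √(12/5)·(-1/2) = -0.774597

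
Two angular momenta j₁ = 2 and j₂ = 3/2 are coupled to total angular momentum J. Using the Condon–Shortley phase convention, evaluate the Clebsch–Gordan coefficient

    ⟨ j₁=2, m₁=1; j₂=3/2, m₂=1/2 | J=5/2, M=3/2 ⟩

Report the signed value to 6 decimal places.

+√(1/35) = +0.169031

j₁+j₂−J=1  J+j₁−j₂=3  J−j₁+j₂=2  j₁+j₂+J+1=7
(j₁±m₁, j₂±m₂, J±M) = (3,1,2,1,4,1)
P² = 144/35
sum k=0..1:
  [0] +1/4 = 1/4
  [1] −1/6 = -1/6
S = 1/12
C² = P²·S² = 1/35 ; C = +0.169031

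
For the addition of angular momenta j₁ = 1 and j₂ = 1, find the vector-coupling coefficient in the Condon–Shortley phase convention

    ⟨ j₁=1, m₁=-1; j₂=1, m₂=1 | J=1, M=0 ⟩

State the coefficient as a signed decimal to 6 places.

-0.707107  (= −√(1/2))

√[3·1!1!1!/4! · 0!2!2!0!1!1!] = √(1/2)
  +(−1)^1/∏(1,0,1,1,0,0)! = -1  (running -1)
⟨..|..⟩ = √(1/2)·(-1) = -0.707107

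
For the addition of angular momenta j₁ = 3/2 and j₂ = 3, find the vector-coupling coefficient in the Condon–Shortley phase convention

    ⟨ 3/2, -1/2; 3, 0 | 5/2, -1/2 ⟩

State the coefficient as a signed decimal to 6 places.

-0.414039  (= −√(6/35))

√[6·2!1!4!/8! · 1!2!3!3!2!3!] = √(216/35)
  +(−1)^1/∏(1,1,1,2,0,2)! = -1/4  (running -1/4)
  +(−1)^2/∏(2,0,0,1,1,3)! = 1/12  (running -1/6)
⟨..|..⟩ = √(216/35)·(-1/6) = -0.414039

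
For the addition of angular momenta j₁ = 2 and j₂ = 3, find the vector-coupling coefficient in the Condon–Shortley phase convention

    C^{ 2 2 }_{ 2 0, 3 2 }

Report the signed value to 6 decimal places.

j₁+j₂−J=3  J+j₁−j₂=1  J−j₁+j₂=3  j₁+j₂+J+1=8
(j₁±m₁, j₂±m₂, J±M) = (2,2,5,1,4,0)
P² = 360/7
sum k=2..2:
  [2] +1/12 = 1/12
S = 1/12
C² = P²·S² = 5/14 ; C = +0.597614

+√(5/14) ≈ +0.597614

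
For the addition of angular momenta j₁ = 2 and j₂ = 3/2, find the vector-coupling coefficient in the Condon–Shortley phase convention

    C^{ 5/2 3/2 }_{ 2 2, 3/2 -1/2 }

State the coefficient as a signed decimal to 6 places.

+0.676123  (= +√(16/35))

j₁+j₂−J=1  J+j₁−j₂=3  J−j₁+j₂=2  j₁+j₂+J+1=7
(j₁±m₁, j₂±m₂, J±M) = (4,0,1,2,4,1)
P² = 576/35
sum k=0..0:
  [0] +1/6 = 1/6
S = 1/6
C² = P²·S² = 16/35 ; C = +0.676123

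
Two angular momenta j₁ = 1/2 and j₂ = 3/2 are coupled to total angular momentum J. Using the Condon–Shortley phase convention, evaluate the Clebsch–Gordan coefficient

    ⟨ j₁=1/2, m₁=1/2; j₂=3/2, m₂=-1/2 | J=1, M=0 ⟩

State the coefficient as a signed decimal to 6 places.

√[3·1!0!2!/4! · 1!0!1!2!1!1!] = √(1/2)
  +(−1)^0/∏(0,1,0,1,0,1)! = 1  (running 1)
⟨..|..⟩ = √(1/2)·(1) = +0.707107

+0.707107  (= +√(1/2))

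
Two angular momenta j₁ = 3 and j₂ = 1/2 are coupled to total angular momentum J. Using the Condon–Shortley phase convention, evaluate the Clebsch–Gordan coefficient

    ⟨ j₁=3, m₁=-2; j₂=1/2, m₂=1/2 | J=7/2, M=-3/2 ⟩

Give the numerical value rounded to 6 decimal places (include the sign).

+√(2/7) = +0.534522

triangle: 0!*6!*1!/8! = 720/40320
(j±m)!: 1!*5!*1!*0!*2!*5! = 28800
prefactor² = (2J+1)*Δ*N² = 28800/7
  k=0: +1/(0!*0!*5!*1!*1!*0!) = 1/120
Σ = 1/120  ⇒  CG² = 28800/7*1/120² = 2/7
CG = +√(2/7) = +0.534522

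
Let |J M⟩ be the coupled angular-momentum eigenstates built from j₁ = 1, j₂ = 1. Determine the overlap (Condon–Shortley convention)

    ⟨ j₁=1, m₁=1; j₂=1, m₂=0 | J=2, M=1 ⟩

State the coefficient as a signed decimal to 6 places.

+0.707107  (= +√(1/2))

triangle: 0!*2!*2!/5! = 4/120
(j±m)!: 2!*0!*1!*1!*3!*1! = 12
prefactor² = (2J+1)*Δ*N² = 2
  k=0: +1/(0!*0!*0!*1!*2!*1!) = 1/2
Σ = 1/2  ⇒  CG² = 2*1/2² = 1/2
CG = +√(1/2) = +0.707107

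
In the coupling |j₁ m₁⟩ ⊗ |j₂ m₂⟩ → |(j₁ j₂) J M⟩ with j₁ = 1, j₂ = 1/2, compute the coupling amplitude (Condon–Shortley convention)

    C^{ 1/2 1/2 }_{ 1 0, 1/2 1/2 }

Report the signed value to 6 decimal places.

√[2·1!1!0!/3! · 1!1!1!0!1!0!] = √(1/3)
  +(−1)^1/∏(1,0,0,0,1,0)! = -1  (running -1)
⟨..|..⟩ = √(1/3)·(-1) = -0.577350

−√(1/3) ≈ -0.577350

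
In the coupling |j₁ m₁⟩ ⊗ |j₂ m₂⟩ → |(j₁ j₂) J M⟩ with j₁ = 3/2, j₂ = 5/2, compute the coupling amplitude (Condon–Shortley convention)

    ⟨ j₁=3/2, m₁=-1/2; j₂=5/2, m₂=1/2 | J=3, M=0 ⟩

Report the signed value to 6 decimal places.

j₁+j₂−J=1  J+j₁−j₂=2  J−j₁+j₂=4  j₁+j₂+J+1=8
(j₁±m₁, j₂±m₂, J±M) = (1,2,3,2,3,3)
P² = 36/5
sum k=0..1:
  [0] +1/12 = 1/12
  [1] −1/4 = -1/4
S = -1/6
C² = P²·S² = 1/5 ; C = -0.447214

-0.447214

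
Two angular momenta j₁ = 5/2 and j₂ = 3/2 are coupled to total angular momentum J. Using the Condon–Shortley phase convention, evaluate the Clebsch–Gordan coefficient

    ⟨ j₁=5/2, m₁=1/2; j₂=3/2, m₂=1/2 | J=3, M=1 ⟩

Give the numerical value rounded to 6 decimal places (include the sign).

−√(1/60) ≈ -0.129099

triangle: 1!*4!*2!/8! = 48/40320
(j±m)!: 3!*2!*2!*1!*4!*2! = 1152
prefactor² = (2J+1)*Δ*N² = 48/5
  k=0: +1/(0!*1!*2!*2!*2!*0!) = 1/8
  k=1: −1/(1!*0!*1!*1!*3!*1!) = -1/6
Σ = -1/24  ⇒  CG² = 48/5*(-1/24)² = 1/60
CG = −√(1/60) = -0.129099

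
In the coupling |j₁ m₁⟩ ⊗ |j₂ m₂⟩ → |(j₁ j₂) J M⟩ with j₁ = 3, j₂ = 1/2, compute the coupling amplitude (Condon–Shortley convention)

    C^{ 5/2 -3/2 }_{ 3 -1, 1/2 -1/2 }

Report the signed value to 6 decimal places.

j₁+j₂−J=1  J+j₁−j₂=5  J−j₁+j₂=0  j₁+j₂+J+1=7
(j₁±m₁, j₂±m₂, J±M) = (2,4,0,1,1,4)
P² = 1152/7
sum k=0..0:
  [0] +1/24 = 1/24
S = 1/24
C² = P²·S² = 2/7 ; C = +0.534522

+0.534522  (= +√(2/7))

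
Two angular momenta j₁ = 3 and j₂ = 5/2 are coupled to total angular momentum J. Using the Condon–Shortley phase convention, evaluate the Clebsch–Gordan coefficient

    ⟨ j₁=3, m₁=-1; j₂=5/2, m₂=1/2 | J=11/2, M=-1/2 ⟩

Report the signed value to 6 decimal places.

triangle: 0!·6!·5!/12! = 86400/479001600
(j±m)!: 2!·4!·3!·2!·5!·6! = 49766400
prefactor² = (2J+1)·Δ·N² = 8294400/77
  k=0: +1/(0!·0!·4!·3!·2!·2!) = 1/576
Σ = 1/576  ⇒  CG² = 8294400/77·1/576² = 25/77
CG = +√(25/77) = +0.569803

+0.569803  (= +√(25/77))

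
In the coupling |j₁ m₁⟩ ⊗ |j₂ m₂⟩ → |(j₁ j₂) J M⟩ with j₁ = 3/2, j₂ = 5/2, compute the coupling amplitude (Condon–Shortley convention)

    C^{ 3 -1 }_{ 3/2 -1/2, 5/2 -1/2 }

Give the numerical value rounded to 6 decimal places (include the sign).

triangle: 1!·2!·4!/8! = 48/40320
(j±m)!: 1!·2!·2!·3!·2!·4! = 1152
prefactor² = (2J+1)·Δ·N² = 48/5
  k=0: +1/(0!·1!·2!·2!·0!·2!) = 1/8
  k=1: −1/(1!·0!·1!·1!·1!·3!) = -1/6
Σ = -1/24  ⇒  CG² = 48/5·(-1/24)² = 1/60
CG = −√(1/60) = -0.129099

−√(1/60) ≈ -0.129099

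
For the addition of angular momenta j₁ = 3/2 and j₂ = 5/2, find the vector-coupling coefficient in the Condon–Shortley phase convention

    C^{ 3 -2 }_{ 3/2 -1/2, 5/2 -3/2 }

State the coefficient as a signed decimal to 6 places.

+0.288675

triangle: 1!*2!*4!/8! = 48/40320
(j±m)!: 1!*2!*1!*4!*1!*5! = 5760
prefactor² = (2J+1)*Δ*N² = 48
  k=0: +1/(0!*1!*2!*1!*0!*3!) = 1/12
  k=1: −1/(1!*0!*1!*0!*1!*4!) = -1/24
Σ = 1/24  ⇒  CG² = 48*1/24² = 1/12
CG = +√(1/12) = +0.288675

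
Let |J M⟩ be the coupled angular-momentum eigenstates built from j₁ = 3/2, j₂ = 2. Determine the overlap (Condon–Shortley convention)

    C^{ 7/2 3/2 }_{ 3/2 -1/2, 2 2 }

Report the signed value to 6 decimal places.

+√(1/7) ≈ +0.377964

j₁+j₂−J=0  J+j₁−j₂=3  J−j₁+j₂=4  j₁+j₂+J+1=8
(j₁±m₁, j₂±m₂, J±M) = (1,2,4,0,5,2)
P² = 2304/7
sum k=0..0:
  [0] +1/48 = 1/48
S = 1/48
C² = P²·S² = 1/7 ; C = +0.377964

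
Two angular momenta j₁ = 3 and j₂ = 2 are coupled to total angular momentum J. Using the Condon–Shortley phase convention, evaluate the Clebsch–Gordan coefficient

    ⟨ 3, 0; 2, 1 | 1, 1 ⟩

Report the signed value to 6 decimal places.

-0.292770

√[3·4!2!0!/7! · 3!3!3!1!2!0!] = √(432/35)
  +(−1)^3/∏(3,1,0,0,2,0)! = -1/12  (running -1/12)
⟨..|..⟩ = √(432/35)·(-1/12) = -0.292770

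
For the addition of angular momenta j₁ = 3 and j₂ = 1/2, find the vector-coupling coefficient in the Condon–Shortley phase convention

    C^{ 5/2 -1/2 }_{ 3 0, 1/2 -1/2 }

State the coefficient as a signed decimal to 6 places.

triangle: 1!×5!×0!/7! = 120/5040
(j±m)!: 3!×3!×0!×1!×2!×3! = 432
prefactor² = (2J+1)×Δ×N² = 432/7
  k=0: +1/(0!×1!×3!×0!×2!×0!) = 1/12
Σ = 1/12  ⇒  CG² = 432/7×1/12² = 3/7
CG = +√(3/7) = +0.654654

+√(3/7) ≈ +0.654654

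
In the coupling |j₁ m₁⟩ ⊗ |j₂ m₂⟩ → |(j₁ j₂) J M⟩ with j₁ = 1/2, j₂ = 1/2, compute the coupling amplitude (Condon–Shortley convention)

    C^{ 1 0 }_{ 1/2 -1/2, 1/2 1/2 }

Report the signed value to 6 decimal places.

+0.707107  (= +√(1/2))

triangle: 0!·1!·1!/3! = 1/6
(j±m)!: 0!·1!·1!·0!·1!·1! = 1
prefactor² = (2J+1)·Δ·N² = 1/2
  k=0: +1/(0!·0!·1!·1!·0!·0!) = 1
Σ = 1  ⇒  CG² = 1/2·1² = 1/2
CG = +√(1/2) = +0.707107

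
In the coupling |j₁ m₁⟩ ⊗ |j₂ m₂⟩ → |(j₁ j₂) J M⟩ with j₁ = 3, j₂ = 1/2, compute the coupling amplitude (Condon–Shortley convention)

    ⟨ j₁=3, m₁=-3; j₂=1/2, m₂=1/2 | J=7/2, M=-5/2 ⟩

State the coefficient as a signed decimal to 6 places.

√[8·0!6!1!/8! · 0!6!1!0!1!6!] = √(518400/7)
  +(−1)^0/∏(0,0,6,1,0,0)! = 1/720  (running 1/720)
⟨..|..⟩ = √(518400/7)·(1/720) = +0.377964

+0.377964  (= +√(1/7))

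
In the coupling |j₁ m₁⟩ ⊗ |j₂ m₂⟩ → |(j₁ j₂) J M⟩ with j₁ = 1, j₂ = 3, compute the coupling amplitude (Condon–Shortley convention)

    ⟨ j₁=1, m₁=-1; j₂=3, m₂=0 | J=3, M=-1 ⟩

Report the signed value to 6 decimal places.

triangle: 1!*1!*5!/8! = 120/40320
(j±m)!: 0!*2!*3!*3!*2!*4! = 3456
prefactor² = (2J+1)*Δ*N² = 72
  k=1: −1/(1!*0!*1!*2!*0!*3!) = -1/12
Σ = -1/12  ⇒  CG² = 72*(-1/12)² = 1/2
CG = −√(1/2) = -0.707107

−√(1/2) ≈ -0.707107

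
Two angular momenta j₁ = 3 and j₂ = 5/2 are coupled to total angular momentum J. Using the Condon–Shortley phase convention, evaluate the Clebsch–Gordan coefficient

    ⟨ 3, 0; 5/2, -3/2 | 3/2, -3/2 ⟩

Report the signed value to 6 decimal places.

-0.414039

triangle: 4!×2!×1!/8! = 48/40320
(j±m)!: 3!×3!×1!×4!×0!×3! = 5184
prefactor² = (2J+1)×Δ×N² = 864/35
  k=1: −1/(1!×3!×2!×0!×0!×1!) = -1/12
Σ = -1/12  ⇒  CG² = 864/35×(-1/12)² = 6/35
CG = −√(6/35) = -0.414039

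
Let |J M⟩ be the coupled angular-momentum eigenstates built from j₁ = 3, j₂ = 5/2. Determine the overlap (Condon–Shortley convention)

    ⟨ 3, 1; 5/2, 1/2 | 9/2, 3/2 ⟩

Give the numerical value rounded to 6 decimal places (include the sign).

triangle: 1!×5!×4!/11! = 2880/39916800
(j±m)!: 4!×2!×3!×2!×6!×3! = 2488320
prefactor² = (2J+1)×Δ×N² = 138240/77
  k=0: +1/(0!×1!×2!×3!×3!×1!) = 1/72
  k=1: −1/(1!×0!×1!×2!×4!×2!) = -1/96
Σ = 1/288  ⇒  CG² = 138240/77×1/288² = 5/231
CG = +√(5/231) = +0.147122

+0.147122  (= +√(5/231))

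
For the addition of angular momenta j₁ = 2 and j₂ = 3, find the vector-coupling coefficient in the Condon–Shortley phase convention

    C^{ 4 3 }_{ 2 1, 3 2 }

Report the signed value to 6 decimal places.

-0.223607

j₁+j₂−J=1  J+j₁−j₂=3  J−j₁+j₂=5  j₁+j₂+J+1=10
(j₁±m₁, j₂±m₂, J±M) = (3,1,5,1,7,1)
P² = 6480
sum k=0..1:
  [0] +1/240 = 1/240
  [1] −1/144 = -1/144
S = -1/360
C² = P²·S² = 1/20 ; C = -0.223607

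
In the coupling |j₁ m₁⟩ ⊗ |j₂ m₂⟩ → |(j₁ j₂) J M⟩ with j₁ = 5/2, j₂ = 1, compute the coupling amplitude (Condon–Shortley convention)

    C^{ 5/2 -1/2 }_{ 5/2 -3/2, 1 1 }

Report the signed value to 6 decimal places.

triangle: 1!·4!·1!/7! = 24/5040
(j±m)!: 1!·4!·2!·0!·2!·3! = 576
prefactor² = (2J+1)·Δ·N² = 576/35
  k=1: −1/(1!·0!·3!·1!·1!·0!) = -1/6
Σ = -1/6  ⇒  CG² = 576/35·(-1/6)² = 16/35
CG = −√(16/35) = -0.676123

−√(16/35) = -0.676123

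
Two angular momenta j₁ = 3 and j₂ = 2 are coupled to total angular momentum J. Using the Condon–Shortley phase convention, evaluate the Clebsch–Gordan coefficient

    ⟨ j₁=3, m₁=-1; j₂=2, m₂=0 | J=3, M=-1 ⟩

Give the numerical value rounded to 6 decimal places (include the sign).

-0.387298  (= −√(3/20))

triangle: 2!·4!·2!/9! = 96/362880
(j±m)!: 2!·4!·2!·2!·2!·4! = 9216
prefactor² = (2J+1)·Δ·N² = 256/15
  k=0: +1/(0!·2!·4!·2!·0!·0!) = 1/96
  k=1: −1/(1!·1!·3!·1!·1!·1!) = -1/6
  k=2: +1/(2!·0!·2!·0!·2!·2!) = 1/16
Σ = -3/32  ⇒  CG² = 256/15·(-3/32)² = 3/20
CG = −√(3/20) = -0.387298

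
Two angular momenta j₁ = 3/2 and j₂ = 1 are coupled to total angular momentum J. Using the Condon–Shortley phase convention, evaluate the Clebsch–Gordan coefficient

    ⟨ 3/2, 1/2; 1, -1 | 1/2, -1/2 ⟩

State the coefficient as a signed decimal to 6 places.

√[2·2!1!0!/4! · 2!1!0!2!0!1!] = √(2/3)
  +(−1)^0/∏(0,2,1,0,0,0)! = 1/2  (running 1/2)
⟨..|..⟩ = √(2/3)·(1/2) = +0.408248

+0.408248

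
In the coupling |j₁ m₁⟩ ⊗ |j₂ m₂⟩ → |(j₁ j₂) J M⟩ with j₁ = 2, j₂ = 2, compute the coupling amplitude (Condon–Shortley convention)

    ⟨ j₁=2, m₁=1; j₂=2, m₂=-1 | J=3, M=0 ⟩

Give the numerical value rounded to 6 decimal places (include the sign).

triangle: 1!·3!·3!/8! = 36/40320
(j±m)!: 3!·1!·1!·3!·3!·3! = 1296
prefactor² = (2J+1)·Δ·N² = 81/10
  k=0: +1/(0!·1!·1!·1!·2!·2!) = 1/4
  k=1: −1/(1!·0!·0!·0!·3!·3!) = -1/36
Σ = 2/9  ⇒  CG² = 81/10·2/9² = 2/5
CG = +√(2/5) = +0.632456

+√(2/5) ≈ +0.632456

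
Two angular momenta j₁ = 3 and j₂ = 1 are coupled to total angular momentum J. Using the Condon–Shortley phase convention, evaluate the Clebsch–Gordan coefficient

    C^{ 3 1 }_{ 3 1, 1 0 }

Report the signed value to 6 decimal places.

triangle: 1!×5!×1!/8! = 120/40320
(j±m)!: 4!×2!×1!×1!×4!×2! = 2304
prefactor² = (2J+1)×Δ×N² = 48
  k=0: +1/(0!×1!×2!×1!×3!×0!) = 1/12
  k=1: −1/(1!×0!×1!×0!×4!×1!) = -1/24
Σ = 1/24  ⇒  CG² = 48×1/24² = 1/12
CG = +√(1/12) = +0.288675

+0.288675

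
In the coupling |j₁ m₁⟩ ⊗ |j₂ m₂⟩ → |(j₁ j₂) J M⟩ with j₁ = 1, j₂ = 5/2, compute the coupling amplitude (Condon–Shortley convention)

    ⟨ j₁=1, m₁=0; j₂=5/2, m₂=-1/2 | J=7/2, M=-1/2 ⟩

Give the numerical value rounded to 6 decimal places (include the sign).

+0.755929

triangle: 0!×2!×5!/8! = 240/40320
(j±m)!: 1!×1!×2!×3!×3!×4! = 1728
prefactor² = (2J+1)×Δ×N² = 576/7
  k=0: +1/(0!×0!×1!×2!×1!×3!) = 1/12
Σ = 1/12  ⇒  CG² = 576/7×1/12² = 4/7
CG = +√(4/7) = +0.755929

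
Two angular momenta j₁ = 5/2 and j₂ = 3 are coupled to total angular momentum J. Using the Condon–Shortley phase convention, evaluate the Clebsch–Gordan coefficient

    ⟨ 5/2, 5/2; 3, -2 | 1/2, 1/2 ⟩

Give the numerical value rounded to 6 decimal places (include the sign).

√[2·5!0!1!/7! · 5!0!1!5!1!0!] = √(4800/7)
  +(−1)^0/∏(0,5,0,1,0,0)! = 1/120  (running 1/120)
⟨..|..⟩ = √(4800/7)·(1/120) = +0.218218

+√(1/21) ≈ +0.218218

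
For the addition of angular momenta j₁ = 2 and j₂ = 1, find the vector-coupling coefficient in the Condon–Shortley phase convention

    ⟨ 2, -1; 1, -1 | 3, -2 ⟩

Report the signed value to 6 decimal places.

√[7·0!4!2!/7! · 1!3!0!2!1!5!] = √(96)
  +(−1)^0/∏(0,0,3,0,1,2)! = 1/12  (running 1/12)
⟨..|..⟩ = √(96)·(1/12) = +0.816497

+0.816497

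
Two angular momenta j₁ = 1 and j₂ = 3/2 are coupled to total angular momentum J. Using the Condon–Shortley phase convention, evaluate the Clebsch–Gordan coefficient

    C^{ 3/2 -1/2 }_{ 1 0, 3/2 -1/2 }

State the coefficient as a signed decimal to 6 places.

j₁+j₂−J=1  J+j₁−j₂=1  J−j₁+j₂=2  j₁+j₂+J+1=5
(j₁±m₁, j₂±m₂, J±M) = (1,1,1,2,1,2)
P² = 4/15
sum k=0..1:
  [0] +1/1 = 1
  [1] −1/2 = -1/2
S = 1/2
C² = P²·S² = 1/15 ; C = +0.258199

+√(1/15) = +0.258199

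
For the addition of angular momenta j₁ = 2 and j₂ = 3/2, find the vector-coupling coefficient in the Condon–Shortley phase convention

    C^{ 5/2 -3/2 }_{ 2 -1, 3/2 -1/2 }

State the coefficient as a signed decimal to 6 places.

−√(1/35) ≈ -0.169031

j₁+j₂−J=1  J+j₁−j₂=3  J−j₁+j₂=2  j₁+j₂+J+1=7
(j₁±m₁, j₂±m₂, J±M) = (1,3,1,2,1,4)
P² = 144/35
sum k=0..1:
  [0] +1/6 = 1/6
  [1] −1/4 = -1/4
S = -1/12
C² = P²·S² = 1/35 ; C = -0.169031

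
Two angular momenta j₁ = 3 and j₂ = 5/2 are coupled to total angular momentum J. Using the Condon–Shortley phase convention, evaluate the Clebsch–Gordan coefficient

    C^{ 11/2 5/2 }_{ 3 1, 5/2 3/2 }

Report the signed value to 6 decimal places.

√[12·0!6!5!/12! · 4!2!4!1!8!3!] = √(6635520/11)
  +(−1)^0/∏(0,0,2,4,4,1)! = 1/1152  (running 1/1152)
⟨..|..⟩ = √(6635520/11)·(1/1152) = +0.674200

+0.674200  (= +√(5/11))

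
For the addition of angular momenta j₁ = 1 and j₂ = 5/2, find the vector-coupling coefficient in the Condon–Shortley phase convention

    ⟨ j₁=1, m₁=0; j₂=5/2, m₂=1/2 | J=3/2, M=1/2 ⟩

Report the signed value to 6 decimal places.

-0.632456  (= −√(2/5))

√[4·2!0!3!/6! · 1!1!3!2!2!1!] = √(8/5)
  +(−1)^1/∏(1,1,0,2,0,1)! = -1/2  (running -1/2)
⟨..|..⟩ = √(8/5)·(-1/2) = -0.632456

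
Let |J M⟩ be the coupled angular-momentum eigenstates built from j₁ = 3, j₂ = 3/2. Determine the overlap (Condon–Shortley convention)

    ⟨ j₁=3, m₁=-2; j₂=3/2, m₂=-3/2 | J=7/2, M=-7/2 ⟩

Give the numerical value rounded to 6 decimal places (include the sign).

j₁+j₂−J=1  J+j₁−j₂=5  J−j₁+j₂=2  j₁+j₂+J+1=9
(j₁±m₁, j₂±m₂, J±M) = (1,5,0,3,0,7)
P² = 19200
sum k=0..0:
  [0] +1/240 = 1/240
S = 1/240
C² = P²·S² = 1/3 ; C = +0.577350

+0.577350  (= +√(1/3))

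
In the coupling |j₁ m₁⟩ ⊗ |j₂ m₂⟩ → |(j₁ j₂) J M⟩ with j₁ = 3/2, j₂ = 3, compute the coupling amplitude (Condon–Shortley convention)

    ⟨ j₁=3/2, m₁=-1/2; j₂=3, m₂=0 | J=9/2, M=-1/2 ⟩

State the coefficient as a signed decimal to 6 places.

triangle: 0!·3!·6!/10! = 4320/3628800
(j±m)!: 1!·2!·3!·3!·4!·5! = 207360
prefactor² = (2J+1)·Δ·N² = 17280/7
  k=0: +1/(0!·0!·2!·3!·1!·3!) = 1/72
Σ = 1/72  ⇒  CG² = 17280/7·1/72² = 10/21
CG = +√(10/21) = +0.690066

+0.690066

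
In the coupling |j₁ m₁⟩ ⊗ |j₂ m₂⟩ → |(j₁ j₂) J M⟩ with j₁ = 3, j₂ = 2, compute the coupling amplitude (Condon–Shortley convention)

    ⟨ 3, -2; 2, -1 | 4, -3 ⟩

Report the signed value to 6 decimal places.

j₁+j₂−J=1  J+j₁−j₂=5  J−j₁+j₂=3  j₁+j₂+J+1=10
(j₁±m₁, j₂±m₂, J±M) = (1,5,1,3,1,7)
P² = 6480
sum k=0..1:
  [0] +1/240 = 1/240
  [1] −1/144 = -1/144
S = -1/360
C² = P²·S² = 1/20 ; C = -0.223607

-0.223607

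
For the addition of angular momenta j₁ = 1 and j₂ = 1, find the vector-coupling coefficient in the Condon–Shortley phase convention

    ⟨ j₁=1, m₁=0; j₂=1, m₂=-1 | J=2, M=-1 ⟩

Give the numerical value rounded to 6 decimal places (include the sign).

√[5·0!2!2!/5! · 1!1!0!2!1!3!] = √(2)
  +(−1)^0/∏(0,0,1,0,1,2)! = 1/2  (running 1/2)
⟨..|..⟩ = √(2)·(1/2) = +0.707107

+0.707107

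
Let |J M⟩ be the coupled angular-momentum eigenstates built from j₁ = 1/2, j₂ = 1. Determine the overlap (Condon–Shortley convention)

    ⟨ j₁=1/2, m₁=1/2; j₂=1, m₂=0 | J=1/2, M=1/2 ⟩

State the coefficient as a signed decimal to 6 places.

+√(1/3) = +0.577350

triangle: 1!·0!·1!/3! = 1/6
(j±m)!: 1!·0!·1!·1!·1!·0! = 1
prefactor² = (2J+1)·Δ·N² = 1/3
  k=0: +1/(0!·1!·0!·1!·0!·0!) = 1
Σ = 1  ⇒  CG² = 1/3·1² = 1/3
CG = +√(1/3) = +0.577350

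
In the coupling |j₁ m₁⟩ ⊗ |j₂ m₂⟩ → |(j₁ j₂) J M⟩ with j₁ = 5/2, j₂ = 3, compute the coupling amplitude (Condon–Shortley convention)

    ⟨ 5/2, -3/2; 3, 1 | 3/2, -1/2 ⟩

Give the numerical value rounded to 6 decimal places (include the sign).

−√(7/30) = -0.483046

triangle: 4!*1!*2!/8! = 48/40320
(j±m)!: 1!*4!*4!*2!*1!*2! = 2304
prefactor² = (2J+1)*Δ*N² = 384/35
  k=3: −1/(3!*1!*1!*1!*0!*1!) = -1/6
  k=4: +1/(4!*0!*0!*0!*1!*2!) = 1/48
Σ = -7/48  ⇒  CG² = 384/35*(-7/48)² = 7/30
CG = −√(7/30) = -0.483046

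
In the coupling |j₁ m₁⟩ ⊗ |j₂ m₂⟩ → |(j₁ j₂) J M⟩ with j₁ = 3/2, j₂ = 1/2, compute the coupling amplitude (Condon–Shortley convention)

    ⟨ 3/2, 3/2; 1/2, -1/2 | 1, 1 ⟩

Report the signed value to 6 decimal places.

+0.866025  (= +√(3/4))

triangle: 1!×2!×0!/4! = 2/24
(j±m)!: 3!×0!×0!×1!×2!×0! = 12
prefactor² = (2J+1)×Δ×N² = 3
  k=0: +1/(0!×1!×0!×0!×2!×0!) = 1/2
Σ = 1/2  ⇒  CG² = 3×1/2² = 3/4
CG = +√(3/4) = +0.866025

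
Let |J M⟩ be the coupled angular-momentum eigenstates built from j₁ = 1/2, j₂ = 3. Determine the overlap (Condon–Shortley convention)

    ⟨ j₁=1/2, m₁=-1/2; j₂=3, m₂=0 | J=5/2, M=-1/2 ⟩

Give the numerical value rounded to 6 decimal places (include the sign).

-0.654654  (= −√(3/7))

j₁+j₂−J=1  J+j₁−j₂=0  J−j₁+j₂=5  j₁+j₂+J+1=7
(j₁±m₁, j₂±m₂, J±M) = (0,1,3,3,2,3)
P² = 432/7
sum k=1..1:
  [1] −1/12 = -1/12
S = -1/12
C² = P²·S² = 3/7 ; C = -0.654654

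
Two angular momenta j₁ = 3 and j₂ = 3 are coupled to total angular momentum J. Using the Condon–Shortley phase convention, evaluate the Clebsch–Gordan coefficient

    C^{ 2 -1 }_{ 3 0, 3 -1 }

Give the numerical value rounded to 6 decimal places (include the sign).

j₁+j₂−J=4  J+j₁−j₂=2  J−j₁+j₂=2  j₁+j₂+J+1=9
(j₁±m₁, j₂±m₂, J±M) = (3,3,2,4,1,3)
P² = 96/7
sum k=1..2:
  [1] −1/12 = -1/12
  [2] +1/8 = 1/8
S = 1/24
C² = P²·S² = 1/42 ; C = +0.154303

+√(1/42) = +0.154303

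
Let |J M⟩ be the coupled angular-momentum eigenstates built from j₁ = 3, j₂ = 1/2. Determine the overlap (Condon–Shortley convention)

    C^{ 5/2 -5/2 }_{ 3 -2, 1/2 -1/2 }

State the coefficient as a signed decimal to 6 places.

+√(1/7) = +0.377964

√[6·1!5!0!/7! · 1!5!0!1!0!5!] = √(14400/7)
  +(−1)^0/∏(0,1,5,0,0,0)! = 1/120  (running 1/120)
⟨..|..⟩ = √(14400/7)·(1/120) = +0.377964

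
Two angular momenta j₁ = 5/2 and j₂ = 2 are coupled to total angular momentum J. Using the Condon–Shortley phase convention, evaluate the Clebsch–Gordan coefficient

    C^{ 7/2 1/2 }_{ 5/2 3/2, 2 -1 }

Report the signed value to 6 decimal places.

j₁+j₂−J=1  J+j₁−j₂=4  J−j₁+j₂=3  j₁+j₂+J+1=9
(j₁±m₁, j₂±m₂, J±M) = (4,1,1,3,4,3)
P² = 2304/35
sum k=0..1:
  [0] +1/12 = 1/12
  [1] −1/144 = -1/144
S = 11/144
C² = P²·S² = 121/315 ; C = +0.619780

+0.619780  (= +√(121/315))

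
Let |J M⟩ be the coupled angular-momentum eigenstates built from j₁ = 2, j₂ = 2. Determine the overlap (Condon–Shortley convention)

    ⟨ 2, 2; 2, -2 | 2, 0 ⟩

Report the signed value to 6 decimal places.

+√(2/7) = +0.534522

triangle: 2!·2!·2!/7! = 8/5040
(j±m)!: 4!·0!·0!·4!·2!·2! = 2304
prefactor² = (2J+1)·Δ·N² = 128/7
  k=0: +1/(0!·2!·0!·0!·2!·2!) = 1/8
Σ = 1/8  ⇒  CG² = 128/7·1/8² = 2/7
CG = +√(2/7) = +0.534522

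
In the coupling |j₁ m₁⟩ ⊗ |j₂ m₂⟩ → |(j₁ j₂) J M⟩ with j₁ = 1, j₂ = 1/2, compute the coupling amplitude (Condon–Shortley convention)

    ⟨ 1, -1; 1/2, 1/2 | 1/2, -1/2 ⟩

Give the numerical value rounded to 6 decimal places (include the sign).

−√(2/3) = -0.816497

triangle: 1!·1!·0!/3! = 1/6
(j±m)!: 0!·2!·1!·0!·0!·1! = 2
prefactor² = (2J+1)·Δ·N² = 2/3
  k=1: −1/(1!·0!·1!·0!·0!·0!) = -1
Σ = -1  ⇒  CG² = 2/3·(-1)² = 2/3
CG = −√(2/3) = -0.816497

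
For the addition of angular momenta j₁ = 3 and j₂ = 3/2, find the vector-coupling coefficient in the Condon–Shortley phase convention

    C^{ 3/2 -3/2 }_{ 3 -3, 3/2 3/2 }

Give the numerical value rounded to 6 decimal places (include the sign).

−√(4/7) ≈ -0.755929

√[4·3!3!0!/7! · 0!6!3!0!0!3!] = √(5184/7)
  +(−1)^3/∏(3,0,3,0,0,0)! = -1/36  (running -1/36)
⟨..|..⟩ = √(5184/7)·(-1/36) = -0.755929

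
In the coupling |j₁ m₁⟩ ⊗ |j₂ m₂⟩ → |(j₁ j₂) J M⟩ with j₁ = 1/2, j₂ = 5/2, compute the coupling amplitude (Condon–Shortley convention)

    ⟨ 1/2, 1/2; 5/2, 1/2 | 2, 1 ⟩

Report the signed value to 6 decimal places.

+√(1/3) = +0.577350

j₁+j₂−J=1  J+j₁−j₂=0  J−j₁+j₂=4  j₁+j₂+J+1=6
(j₁±m₁, j₂±m₂, J±M) = (1,0,3,2,3,1)
P² = 12
sum k=0..0:
  [0] +1/6 = 1/6
S = 1/6
C² = P²·S² = 1/3 ; C = +0.577350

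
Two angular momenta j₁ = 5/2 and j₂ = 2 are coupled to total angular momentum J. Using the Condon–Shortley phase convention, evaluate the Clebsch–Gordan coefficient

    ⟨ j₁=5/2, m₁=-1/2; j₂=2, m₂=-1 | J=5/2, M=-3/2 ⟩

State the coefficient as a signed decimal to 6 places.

triangle: 2!*3!*2!/8! = 24/40320
(j±m)!: 2!*3!*1!*3!*1!*4! = 1728
prefactor² = (2J+1)*Δ*N² = 216/35
  k=0: +1/(0!*2!*3!*1!*0!*1!) = 1/12
  k=1: −1/(1!*1!*2!*0!*1!*2!) = -1/4
Σ = -1/6  ⇒  CG² = 216/35*(-1/6)² = 6/35
CG = −√(6/35) = -0.414039

−√(6/35) = -0.414039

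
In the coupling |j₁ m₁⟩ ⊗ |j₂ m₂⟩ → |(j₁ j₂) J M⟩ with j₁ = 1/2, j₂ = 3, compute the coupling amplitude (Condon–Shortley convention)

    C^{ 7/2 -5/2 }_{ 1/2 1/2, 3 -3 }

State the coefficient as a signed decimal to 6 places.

+0.377964

triangle: 0!·1!·6!/8! = 720/40320
(j±m)!: 1!·0!·0!·6!·1!·6! = 518400
prefactor² = (2J+1)·Δ·N² = 518400/7
  k=0: +1/(0!·0!·0!·0!·1!·6!) = 1/720
Σ = 1/720  ⇒  CG² = 518400/7·1/720² = 1/7
CG = +√(1/7) = +0.377964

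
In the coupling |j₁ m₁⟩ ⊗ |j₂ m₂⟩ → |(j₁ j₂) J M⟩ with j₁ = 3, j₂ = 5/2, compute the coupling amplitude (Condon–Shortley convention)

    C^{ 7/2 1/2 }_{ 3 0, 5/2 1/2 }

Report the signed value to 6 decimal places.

j₁+j₂−J=2  J+j₁−j₂=4  J−j₁+j₂=3  j₁+j₂+J+1=10
(j₁±m₁, j₂±m₂, J±M) = (3,3,3,2,4,3)
P² = 6912/175
sum k=0..2:
  [0] +1/72 = 1/72
  [1] −1/8 = -1/8
  [2] +1/24 = 1/24
S = -5/72
C² = P²·S² = 4/21 ; C = -0.436436

−√(4/21) ≈ -0.436436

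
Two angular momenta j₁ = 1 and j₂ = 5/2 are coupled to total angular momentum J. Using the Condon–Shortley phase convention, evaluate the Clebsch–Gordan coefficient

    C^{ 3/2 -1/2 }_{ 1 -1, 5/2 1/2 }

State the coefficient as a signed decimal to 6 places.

√[4·2!0!3!/6! · 0!2!3!2!1!2!] = √(16/5)
  +(−1)^2/∏(2,0,0,1,0,2)! = 1/4  (running 1/4)
⟨..|..⟩ = √(16/5)·(1/4) = +0.447214

+√(1/5) ≈ +0.447214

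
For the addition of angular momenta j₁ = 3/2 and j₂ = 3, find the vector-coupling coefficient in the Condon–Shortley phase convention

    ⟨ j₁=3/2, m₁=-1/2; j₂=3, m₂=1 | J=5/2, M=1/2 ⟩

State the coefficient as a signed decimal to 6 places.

-0.119523

j₁+j₂−J=2  J+j₁−j₂=1  J−j₁+j₂=4  j₁+j₂+J+1=8
(j₁±m₁, j₂±m₂, J±M) = (1,2,4,2,3,2)
P² = 288/35
sum k=1..2:
  [1] −1/6 = -1/6
  [2] +1/8 = 1/8
S = -1/24
C² = P²·S² = 1/70 ; C = -0.119523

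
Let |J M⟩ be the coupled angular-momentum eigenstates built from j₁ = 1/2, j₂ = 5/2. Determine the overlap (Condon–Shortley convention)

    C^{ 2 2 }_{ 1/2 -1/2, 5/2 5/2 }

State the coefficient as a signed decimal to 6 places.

j₁+j₂−J=1  J+j₁−j₂=0  J−j₁+j₂=4  j₁+j₂+J+1=6
(j₁±m₁, j₂±m₂, J±M) = (0,1,5,0,4,0)
P² = 480
sum k=1..1:
  [1] −1/24 = -1/24
S = -1/24
C² = P²·S² = 5/6 ; C = -0.912871

−√(5/6) = -0.912871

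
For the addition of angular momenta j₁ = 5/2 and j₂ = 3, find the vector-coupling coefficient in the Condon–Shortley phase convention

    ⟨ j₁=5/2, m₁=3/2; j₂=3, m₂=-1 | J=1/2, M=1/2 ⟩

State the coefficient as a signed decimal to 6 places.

-0.308607

triangle: 5!*0!*1!/7! = 120/5040
(j±m)!: 4!*1!*2!*4!*1!*0! = 1152
prefactor² = (2J+1)*Δ*N² = 384/7
  k=1: −1/(1!*4!*0!*1!*0!*0!) = -1/24
Σ = -1/24  ⇒  CG² = 384/7*(-1/24)² = 2/21
CG = −√(2/21) = -0.308607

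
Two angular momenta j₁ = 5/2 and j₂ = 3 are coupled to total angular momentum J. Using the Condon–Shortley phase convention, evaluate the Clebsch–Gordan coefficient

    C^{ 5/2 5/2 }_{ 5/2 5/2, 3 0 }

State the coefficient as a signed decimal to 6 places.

triangle: 3!×2!×3!/9! = 72/362880
(j±m)!: 5!×0!×3!×3!×5!×0! = 518400
prefactor² = (2J+1)×Δ×N² = 4320/7
  k=0: +1/(0!×3!×0!×3!×2!×0!) = 1/72
Σ = 1/72  ⇒  CG² = 4320/7×1/72² = 5/42
CG = +√(5/42) = +0.345033

+0.345033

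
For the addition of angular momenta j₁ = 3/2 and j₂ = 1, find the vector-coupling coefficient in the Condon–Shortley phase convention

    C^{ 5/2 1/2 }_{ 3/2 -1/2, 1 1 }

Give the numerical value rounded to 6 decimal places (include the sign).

j₁+j₂−J=0  J+j₁−j₂=3  J−j₁+j₂=2  j₁+j₂+J+1=6
(j₁±m₁, j₂±m₂, J±M) = (1,2,2,0,3,2)
P² = 24/5
sum k=0..0:
  [0] +1/4 = 1/4
S = 1/4
C² = P²·S² = 3/10 ; C = +0.547723

+√(3/10) ≈ +0.547723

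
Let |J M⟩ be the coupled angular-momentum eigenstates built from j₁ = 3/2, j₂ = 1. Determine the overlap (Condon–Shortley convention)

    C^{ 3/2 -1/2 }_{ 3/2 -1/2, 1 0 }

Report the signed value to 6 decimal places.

−√(1/15) ≈ -0.258199

√[4·1!2!1!/5! · 1!2!1!1!1!2!] = √(4/15)
  +(−1)^0/∏(0,1,2,1,0,0)! = 1/2  (running 1/2)
  +(−1)^1/∏(1,0,1,0,1,1)! = -1  (running -1/2)
⟨..|..⟩ = √(4/15)·(-1/2) = -0.258199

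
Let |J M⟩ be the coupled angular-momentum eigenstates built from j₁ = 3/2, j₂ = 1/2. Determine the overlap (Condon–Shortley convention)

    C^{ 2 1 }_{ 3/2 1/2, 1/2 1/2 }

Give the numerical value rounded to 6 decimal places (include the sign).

+0.866025

√[5·0!3!1!/5! · 2!1!1!0!3!1!] = √(3)
  +(−1)^0/∏(0,0,1,1,2,0)! = 1/2  (running 1/2)
⟨..|..⟩ = √(3)·(1/2) = +0.866025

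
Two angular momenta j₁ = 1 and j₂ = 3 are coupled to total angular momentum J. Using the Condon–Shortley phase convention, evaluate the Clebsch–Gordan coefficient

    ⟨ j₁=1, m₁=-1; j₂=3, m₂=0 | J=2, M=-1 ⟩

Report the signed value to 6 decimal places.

+0.377964  (= +√(1/7))

triangle: 2!·0!·4!/7! = 48/5040
(j±m)!: 0!·2!·3!·3!·1!·3! = 432
prefactor² = (2J+1)·Δ·N² = 144/7
  k=2: +1/(2!·0!·0!·1!·0!·3!) = 1/12
Σ = 1/12  ⇒  CG² = 144/7·1/12² = 1/7
CG = +√(1/7) = +0.377964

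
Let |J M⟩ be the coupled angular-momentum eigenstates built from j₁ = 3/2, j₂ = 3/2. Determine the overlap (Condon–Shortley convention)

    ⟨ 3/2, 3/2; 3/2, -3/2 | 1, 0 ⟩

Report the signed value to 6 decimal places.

+0.670820

j₁+j₂−J=2  J+j₁−j₂=1  J−j₁+j₂=1  j₁+j₂+J+1=5
(j₁±m₁, j₂±m₂, J±M) = (3,0,0,3,1,1)
P² = 9/5
sum k=0..0:
  [0] +1/2 = 1/2
S = 1/2
C² = P²·S² = 9/20 ; C = +0.670820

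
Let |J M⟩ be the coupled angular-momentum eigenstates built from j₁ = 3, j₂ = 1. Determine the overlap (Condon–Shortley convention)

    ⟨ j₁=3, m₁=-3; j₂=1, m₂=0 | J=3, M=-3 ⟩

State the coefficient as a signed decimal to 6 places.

-0.866025  (= −√(3/4))

triangle: 1!·5!·1!/8! = 120/40320
(j±m)!: 0!·6!·1!·1!·0!·6! = 518400
prefactor² = (2J+1)·Δ·N² = 10800
  k=1: −1/(1!·0!·5!·0!·0!·1!) = -1/120
Σ = -1/120  ⇒  CG² = 10800·(-1/120)² = 3/4
CG = −√(3/4) = -0.866025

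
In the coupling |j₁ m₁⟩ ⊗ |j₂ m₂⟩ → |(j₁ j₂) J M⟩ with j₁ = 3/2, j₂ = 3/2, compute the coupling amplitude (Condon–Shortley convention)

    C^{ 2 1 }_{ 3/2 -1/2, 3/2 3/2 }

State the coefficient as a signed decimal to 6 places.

√[5·1!2!2!/6! · 1!2!3!0!3!1!] = √(2)
  +(−1)^1/∏(1,0,1,2,1,0)! = -1/2  (running -1/2)
⟨..|..⟩ = √(2)·(-1/2) = -0.707107

-0.707107  (= −√(1/2))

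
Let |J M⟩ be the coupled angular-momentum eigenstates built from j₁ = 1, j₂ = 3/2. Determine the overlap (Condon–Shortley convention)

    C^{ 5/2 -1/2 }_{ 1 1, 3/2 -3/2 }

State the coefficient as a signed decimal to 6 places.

+√(1/10) = +0.316228

√[6·0!2!3!/6! · 2!0!0!3!2!3!] = √(72/5)
  +(−1)^0/∏(0,0,0,0,2,3)! = 1/12  (running 1/12)
⟨..|..⟩ = √(72/5)·(1/12) = +0.316228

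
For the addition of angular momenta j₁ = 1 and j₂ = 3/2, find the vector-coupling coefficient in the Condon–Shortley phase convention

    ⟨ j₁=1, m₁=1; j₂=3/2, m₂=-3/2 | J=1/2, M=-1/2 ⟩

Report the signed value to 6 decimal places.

√[2·2!0!1!/4! · 2!0!0!3!0!1!] = √(2)
  +(−1)^0/∏(0,2,0,0,0,1)! = 1/2  (running 1/2)
⟨..|..⟩ = √(2)·(1/2) = +0.707107

+√(1/2) ≈ +0.707107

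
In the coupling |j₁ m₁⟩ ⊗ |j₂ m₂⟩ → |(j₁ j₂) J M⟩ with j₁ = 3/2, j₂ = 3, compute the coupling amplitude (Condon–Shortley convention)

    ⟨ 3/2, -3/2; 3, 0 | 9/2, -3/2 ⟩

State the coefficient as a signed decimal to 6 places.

√[10·0!3!6!/10! · 0!3!3!3!3!6!] = √(77760/7)
  +(−1)^0/∏(0,0,3,3,0,3)! = 1/216  (running 1/216)
⟨..|..⟩ = √(77760/7)·(1/216) = +0.487950

+0.487950  (= +√(5/21))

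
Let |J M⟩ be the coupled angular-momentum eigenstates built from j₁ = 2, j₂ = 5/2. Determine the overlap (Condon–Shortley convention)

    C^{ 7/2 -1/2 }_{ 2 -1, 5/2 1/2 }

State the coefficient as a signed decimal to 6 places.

−√(14/45) = -0.557773

j₁+j₂−J=1  J+j₁−j₂=3  J−j₁+j₂=4  j₁+j₂+J+1=9
(j₁±m₁, j₂±m₂, J±M) = (1,3,3,2,3,4)
P² = 1152/35
sum k=0..1:
  [0] +1/36 = 1/36
  [1] −1/8 = -1/8
S = -7/72
C² = P²·S² = 14/45 ; C = -0.557773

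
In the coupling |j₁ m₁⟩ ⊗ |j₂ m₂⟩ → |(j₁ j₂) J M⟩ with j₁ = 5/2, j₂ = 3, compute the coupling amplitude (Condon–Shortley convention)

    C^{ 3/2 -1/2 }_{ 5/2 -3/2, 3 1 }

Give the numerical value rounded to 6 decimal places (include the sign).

j₁+j₂−J=4  J+j₁−j₂=1  J−j₁+j₂=2  j₁+j₂+J+1=8
(j₁±m₁, j₂±m₂, J±M) = (1,4,4,2,1,2)
P² = 384/35
sum k=3..4:
  [3] −1/6 = -1/6
  [4] +1/48 = 1/48
S = -7/48
C² = P²·S² = 7/30 ; C = -0.483046

-0.483046  (= −√(7/30))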